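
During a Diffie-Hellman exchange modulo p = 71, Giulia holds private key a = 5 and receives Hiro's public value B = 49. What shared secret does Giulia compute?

45

Shared key K = 49^5 mod 71.
49^1 ≡ 49 (mod 71)
49^2 = (49^1)^2 ≡ 49^2 = 2401 ≡ 58 (mod 71)
49^4 = (49^2)^2 ≡ 58^2 = 3364 ≡ 27 (mod 71)
49^5 = 49^4 · 49^1 ≡ 27 · 49 ≡ 45 (mod 71).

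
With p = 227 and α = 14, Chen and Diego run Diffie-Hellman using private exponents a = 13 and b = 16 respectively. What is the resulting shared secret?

Chen sends A = α^a mod p = 14^13 mod 227.
14^1 ≡ 14 (mod 227)
14^2 = (14^1)^2 ≡ 14^2 = 196 ≡ 196 (mod 227)
14^4 = (14^2)^2 ≡ 196^2 = 38416 ≡ 53 (mod 227)
14^8 = (14^4)^2 ≡ 53^2 = 2809 ≡ 85 (mod 227)
14^13 = 14^8 · 14^4 · 14^1 ≡ 85 · 53 · 14 ≡ 191 (mod 227).
So A = 191. Diego then computes K = A^b mod p = 191^16 mod 227.
191^1 ≡ 191 (mod 227)
191^2 = (191^1)^2 ≡ 191^2 = 36481 ≡ 161 (mod 227)
191^4 = (191^2)^2 ≡ 161^2 = 25921 ≡ 43 (mod 227)
191^8 = (191^4)^2 ≡ 43^2 = 1849 ≡ 33 (mod 227)
191^16 = (191^8)^2 ≡ 33^2 = 1089 ≡ 181 (mod 227)

181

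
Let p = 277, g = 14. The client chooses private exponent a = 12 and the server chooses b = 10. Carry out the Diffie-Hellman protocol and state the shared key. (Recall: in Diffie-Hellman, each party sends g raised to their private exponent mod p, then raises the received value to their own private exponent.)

201

The server sends B = g^b mod p = 14^10 mod 277.
14^1 ≡ 14 (mod 277)
14^2 = (14^1)^2 ≡ 14^2 = 196 ≡ 196 (mod 277)
14^4 = (14^2)^2 ≡ 196^2 = 38416 ≡ 190 (mod 277)
14^8 = (14^4)^2 ≡ 190^2 = 36100 ≡ 90 (mod 277)
14^10 = 14^8 · 14^2 ≡ 90 · 196 ≡ 189 (mod 277).
So B = 189. The client then computes K = B^a mod p = 189^12 mod 277.
189^1 ≡ 189 (mod 277)
189^2 = (189^1)^2 ≡ 189^2 = 35721 ≡ 265 (mod 277)
189^4 = (189^2)^2 ≡ 265^2 = 70225 ≡ 144 (mod 277)
189^8 = (189^4)^2 ≡ 144^2 = 20736 ≡ 238 (mod 277)
189^12 = 189^8 · 189^4 ≡ 238 · 144 ≡ 201 (mod 277).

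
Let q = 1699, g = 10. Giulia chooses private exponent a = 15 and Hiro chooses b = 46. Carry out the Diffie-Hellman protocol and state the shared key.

Giulia sends A = g^a mod q = 10^15 mod 1699.
10^1 ≡ 10 (mod 1699)
10^2 = (10^1)^2 ≡ 10^2 = 100 ≡ 100 (mod 1699)
10^4 = (10^2)^2 ≡ 100^2 = 10000 ≡ 1505 (mod 1699)
10^8 = (10^4)^2 ≡ 1505^2 = 2265025 ≡ 258 (mod 1699)
10^15 = 10^8 · 10^4 · 10^2 · 10^1 ≡ 258 · 1505 · 100 · 10 ≡ 540 (mod 1699).
So A = 540. Hiro then computes K = A^b mod q = 540^46 mod 1699.
540^1 ≡ 540 (mod 1699)
540^2 = (540^1)^2 ≡ 540^2 = 291600 ≡ 1071 (mod 1699)
540^4 = (540^2)^2 ≡ 1071^2 = 1147041 ≡ 216 (mod 1699)
540^8 = (540^4)^2 ≡ 216^2 = 46656 ≡ 783 (mod 1699)
540^16 = (540^8)^2 ≡ 783^2 = 613089 ≡ 1449 (mod 1699)
540^32 = (540^16)^2 ≡ 1449^2 = 2099601 ≡ 1336 (mod 1699)
540^46 = 540^32 · 540^8 · 540^4 · 540^2 ≡ 1336 · 783 · 216 · 1071 ≡ 1008 (mod 1699).

1008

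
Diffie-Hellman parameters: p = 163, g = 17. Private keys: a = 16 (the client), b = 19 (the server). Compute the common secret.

The client sends A = g^a mod p = 17^16 mod 163.
17^1 ≡ 17 (mod 163)
17^2 = (17^1)^2 ≡ 17^2 = 289 ≡ 126 (mod 163)
17^4 = (17^2)^2 ≡ 126^2 = 15876 ≡ 65 (mod 163)
17^8 = (17^4)^2 ≡ 65^2 = 4225 ≡ 150 (mod 163)
17^16 = (17^8)^2 ≡ 150^2 = 22500 ≡ 6 (mod 163)
So A = 6. The server then computes K = A^b mod p = 6^19 mod 163.
6^1 ≡ 6 (mod 163)
6^2 = (6^1)^2 ≡ 6^2 = 36 ≡ 36 (mod 163)
6^4 = (6^2)^2 ≡ 36^2 = 1296 ≡ 155 (mod 163)
6^8 = (6^4)^2 ≡ 155^2 = 24025 ≡ 64 (mod 163)
6^16 = (6^8)^2 ≡ 64^2 = 4096 ≡ 21 (mod 163)
6^19 = 6^16 · 6^2 · 6^1 ≡ 21 · 36 · 6 ≡ 135 (mod 163).

135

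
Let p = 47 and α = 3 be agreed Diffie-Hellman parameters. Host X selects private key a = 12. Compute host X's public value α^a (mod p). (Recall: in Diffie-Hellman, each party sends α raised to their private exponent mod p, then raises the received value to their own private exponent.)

12

Public value = 3^12 (mod 47).
3^1 ≡ 3 (mod 47)
3^2 = (3^1)^2 ≡ 3^2 = 9 ≡ 9 (mod 47)
3^4 = (3^2)^2 ≡ 9^2 = 81 ≡ 34 (mod 47)
3^8 = (3^4)^2 ≡ 34^2 = 1156 ≡ 28 (mod 47)
3^12 = 3^8 · 3^4 ≡ 28 · 34 ≡ 12 (mod 47).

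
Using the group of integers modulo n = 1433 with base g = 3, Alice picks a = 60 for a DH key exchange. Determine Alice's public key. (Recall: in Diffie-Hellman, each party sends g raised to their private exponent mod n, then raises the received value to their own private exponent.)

Public value = 3^60 (mod 1433).
3^1 ≡ 3 (mod 1433)
3^2 = (3^1)^2 ≡ 3^2 = 9 ≡ 9 (mod 1433)
3^4 = (3^2)^2 ≡ 9^2 = 81 ≡ 81 (mod 1433)
3^8 = (3^4)^2 ≡ 81^2 = 6561 ≡ 829 (mod 1433)
3^16 = (3^8)^2 ≡ 829^2 = 687241 ≡ 834 (mod 1433)
3^32 = (3^16)^2 ≡ 834^2 = 695556 ≡ 551 (mod 1433)
3^60 = 3^32 · 3^16 · 3^8 · 3^4 ≡ 551 · 834 · 829 · 81 ≡ 1006 (mod 1433).

1006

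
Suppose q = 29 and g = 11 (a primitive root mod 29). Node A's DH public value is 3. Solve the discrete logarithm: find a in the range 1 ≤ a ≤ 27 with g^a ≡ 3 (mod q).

17

Try successive powers of 11 modulo 29:
11^1 ≡ 11
11^2 ≡ 5
11^3 ≡ 26
11^4 ≡ 25
11^5 ≡ 14
11^6 ≡ 9
11^7 ≡ 12
11^8 ≡ 16
11^9 ≡ 2
11^10 ≡ 22
11^11 ≡ 10
11^12 ≡ 23
11^13 ≡ 21
11^14 ≡ 28
11^15 ≡ 18
11^16 ≡ 24
11^17 ≡ 3
Found: a = 17.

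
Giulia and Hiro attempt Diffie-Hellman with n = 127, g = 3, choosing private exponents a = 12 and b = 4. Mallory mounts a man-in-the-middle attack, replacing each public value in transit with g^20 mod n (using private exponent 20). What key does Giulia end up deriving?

Giulia receives Mallory's public value M = 3^20 mod 127 instead of the honest one.
3^1 ≡ 3 (mod 127)
3^2 = (3^1)^2 ≡ 3^2 = 9 ≡ 9 (mod 127)
3^4 = (3^2)^2 ≡ 9^2 = 81 ≡ 81 (mod 127)
3^8 = (3^4)^2 ≡ 81^2 = 6561 ≡ 84 (mod 127)
3^16 = (3^8)^2 ≡ 84^2 = 7056 ≡ 71 (mod 127)
3^20 = 3^16 · 3^4 ≡ 71 · 81 ≡ 36 (mod 127).
So M = 36. Giulia computes K = M^12 mod 127.
36^1 ≡ 36 (mod 127)
36^2 = (36^1)^2 ≡ 36^2 = 1296 ≡ 26 (mod 127)
36^4 = (36^2)^2 ≡ 26^2 = 676 ≡ 41 (mod 127)
36^8 = (36^4)^2 ≡ 41^2 = 1681 ≡ 30 (mod 127)
36^12 = 36^8 · 36^4 ≡ 30 · 41 ≡ 87 (mod 127).

87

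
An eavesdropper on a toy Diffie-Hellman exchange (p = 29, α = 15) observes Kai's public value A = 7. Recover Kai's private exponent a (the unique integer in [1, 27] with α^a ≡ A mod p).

16

Try successive powers of 15 modulo 29:
15^1 ≡ 15
15^2 ≡ 22
15^3 ≡ 11
15^4 ≡ 20
15^5 ≡ 10
15^6 ≡ 5
15^7 ≡ 17
15^8 ≡ 23
15^9 ≡ 26
15^10 ≡ 13
15^11 ≡ 21
15^12 ≡ 25
15^13 ≡ 27
15^14 ≡ 28
15^15 ≡ 14
15^16 ≡ 7
Found: a = 16.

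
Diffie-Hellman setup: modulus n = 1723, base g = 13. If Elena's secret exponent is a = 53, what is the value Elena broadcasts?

320

Public value = 13^53 (mod 1723).
13^1 ≡ 13 (mod 1723)
13^2 = (13^1)^2 ≡ 13^2 = 169 ≡ 169 (mod 1723)
13^4 = (13^2)^2 ≡ 169^2 = 28561 ≡ 993 (mod 1723)
13^8 = (13^4)^2 ≡ 993^2 = 986049 ≡ 493 (mod 1723)
13^16 = (13^8)^2 ≡ 493^2 = 243049 ≡ 106 (mod 1723)
13^32 = (13^16)^2 ≡ 106^2 = 11236 ≡ 898 (mod 1723)
13^53 = 13^32 · 13^16 · 13^4 · 13^1 ≡ 898 · 106 · 993 · 13 ≡ 320 (mod 1723).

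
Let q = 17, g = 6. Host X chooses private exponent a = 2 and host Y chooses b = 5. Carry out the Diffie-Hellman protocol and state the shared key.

15

Host Y sends B = g^b mod q = 6^5 mod 17.
6^1 ≡ 6 (mod 17)
6^2 = (6^1)^2 ≡ 6^2 = 36 ≡ 2 (mod 17)
6^4 = (6^2)^2 ≡ 2^2 = 4 ≡ 4 (mod 17)
6^5 = 6^4 · 6^1 ≡ 4 · 6 ≡ 7 (mod 17).
So B = 7. Host X then computes K = B^a mod q = 7^2 mod 17.
7^1 ≡ 7 (mod 17)
7^2 = (7^1)^2 ≡ 7^2 = 49 ≡ 15 (mod 17)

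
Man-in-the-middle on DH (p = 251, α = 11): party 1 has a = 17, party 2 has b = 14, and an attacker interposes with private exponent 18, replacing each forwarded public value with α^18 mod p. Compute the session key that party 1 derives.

155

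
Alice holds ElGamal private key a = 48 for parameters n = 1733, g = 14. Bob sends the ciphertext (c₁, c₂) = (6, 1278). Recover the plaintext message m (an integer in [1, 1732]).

Shared mask s = c₁^a mod n = 6^48 mod 1733.
6^1 ≡ 6 (mod 1733)
6^2 = (6^1)^2 ≡ 6^2 = 36 ≡ 36 (mod 1733)
6^4 = (6^2)^2 ≡ 36^2 = 1296 ≡ 1296 (mod 1733)
6^8 = (6^4)^2 ≡ 1296^2 = 1679616 ≡ 339 (mod 1733)
6^16 = (6^8)^2 ≡ 339^2 = 114921 ≡ 543 (mod 1733)
6^32 = (6^16)^2 ≡ 543^2 = 294849 ≡ 239 (mod 1733)
6^48 = 6^32 · 6^16 ≡ 239 · 543 ≡ 1535 (mod 1733).
So s = 1535; s⁻¹ ≡ 884 (mod 1733).
m = c₂ · s⁻¹ mod 1733 = 1278 · 884 mod 1733 = 1569.

1569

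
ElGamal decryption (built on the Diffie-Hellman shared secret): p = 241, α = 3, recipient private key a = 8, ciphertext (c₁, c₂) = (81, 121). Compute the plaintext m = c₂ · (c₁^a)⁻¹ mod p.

Shared mask s = c₁^a mod p = 81^8 mod 241.
81^1 ≡ 81 (mod 241)
81^2 = (81^1)^2 ≡ 81^2 = 6561 ≡ 54 (mod 241)
81^4 = (81^2)^2 ≡ 54^2 = 2916 ≡ 24 (mod 241)
81^8 = (81^4)^2 ≡ 24^2 = 576 ≡ 94 (mod 241)
So s = 94; s⁻¹ ≡ 100 (mod 241).
m = c₂ · s⁻¹ mod 241 = 121 · 100 mod 241 = 50.

50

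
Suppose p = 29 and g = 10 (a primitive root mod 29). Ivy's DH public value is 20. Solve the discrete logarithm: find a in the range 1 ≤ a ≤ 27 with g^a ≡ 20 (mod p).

Try successive powers of 10 modulo 29:
10^1 ≡ 10
10^2 ≡ 13
10^3 ≡ 14
10^4 ≡ 24
10^5 ≡ 8
10^6 ≡ 22
10^7 ≡ 17
10^8 ≡ 25
10^9 ≡ 18
10^10 ≡ 6
10^11 ≡ 2
10^12 ≡ 20
Found: a = 12.

12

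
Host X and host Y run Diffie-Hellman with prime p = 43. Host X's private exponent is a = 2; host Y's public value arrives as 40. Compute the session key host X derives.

Shared key K = 40^2 mod 43.
40^1 ≡ 40 (mod 43)
40^2 = (40^1)^2 ≡ 40^2 = 1600 ≡ 9 (mod 43)

9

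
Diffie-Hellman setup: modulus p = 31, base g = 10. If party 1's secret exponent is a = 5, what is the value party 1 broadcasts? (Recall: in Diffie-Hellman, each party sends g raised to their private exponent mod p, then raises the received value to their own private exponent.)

25

Public value = 10^5 (mod 31).
10^1 ≡ 10 (mod 31)
10^2 = (10^1)^2 ≡ 10^2 = 100 ≡ 7 (mod 31)
10^4 = (10^2)^2 ≡ 7^2 = 49 ≡ 18 (mod 31)
10^5 = 10^4 · 10^1 ≡ 18 · 10 ≡ 25 (mod 31).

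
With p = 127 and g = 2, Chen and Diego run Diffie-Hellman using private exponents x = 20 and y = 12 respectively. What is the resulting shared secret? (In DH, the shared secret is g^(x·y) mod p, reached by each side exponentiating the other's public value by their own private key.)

Diego sends B = g^y mod p = 2^12 mod 127.
2^1 ≡ 2 (mod 127)
2^2 = (2^1)^2 ≡ 2^2 = 4 ≡ 4 (mod 127)
2^4 = (2^2)^2 ≡ 4^2 = 16 ≡ 16 (mod 127)
2^8 = (2^4)^2 ≡ 16^2 = 256 ≡ 2 (mod 127)
2^12 = 2^8 · 2^4 ≡ 2 · 16 ≡ 32 (mod 127).
So B = 32. Chen then computes K = B^x mod p = 32^20 mod 127.
32^1 ≡ 32 (mod 127)
32^2 = (32^1)^2 ≡ 32^2 = 1024 ≡ 8 (mod 127)
32^4 = (32^2)^2 ≡ 8^2 = 64 ≡ 64 (mod 127)
32^8 = (32^4)^2 ≡ 64^2 = 4096 ≡ 32 (mod 127)
32^16 = (32^8)^2 ≡ 32^2 = 1024 ≡ 8 (mod 127)
32^20 = 32^16 · 32^4 ≡ 8 · 64 ≡ 4 (mod 127).

4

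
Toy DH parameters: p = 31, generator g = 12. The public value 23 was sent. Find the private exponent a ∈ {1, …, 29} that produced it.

Try successive powers of 12 modulo 31:
12^1 ≡ 12
12^2 ≡ 20
12^3 ≡ 23
Found: a = 3.

3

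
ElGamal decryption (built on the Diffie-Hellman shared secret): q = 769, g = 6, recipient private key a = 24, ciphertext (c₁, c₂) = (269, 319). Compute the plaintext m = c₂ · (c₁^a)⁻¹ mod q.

Shared mask s = c₁^a mod q = 269^24 mod 769.
269^1 ≡ 269 (mod 769)
269^2 = (269^1)^2 ≡ 269^2 = 72361 ≡ 75 (mod 769)
269^4 = (269^2)^2 ≡ 75^2 = 5625 ≡ 242 (mod 769)
269^8 = (269^4)^2 ≡ 242^2 = 58564 ≡ 120 (mod 769)
269^16 = (269^8)^2 ≡ 120^2 = 14400 ≡ 558 (mod 769)
269^24 = 269^16 · 269^8 ≡ 558 · 120 ≡ 57 (mod 769).
So s = 57; s⁻¹ ≡ 27 (mod 769).
m = c₂ · s⁻¹ mod 769 = 319 · 27 mod 769 = 154.

154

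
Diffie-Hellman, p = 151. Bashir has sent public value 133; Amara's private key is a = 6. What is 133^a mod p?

78

Shared key K = 133^6 mod 151.
133^1 ≡ 133 (mod 151)
133^2 = (133^1)^2 ≡ 133^2 = 17689 ≡ 22 (mod 151)
133^4 = (133^2)^2 ≡ 22^2 = 484 ≡ 31 (mod 151)
133^6 = 133^4 · 133^2 ≡ 31 · 22 ≡ 78 (mod 151).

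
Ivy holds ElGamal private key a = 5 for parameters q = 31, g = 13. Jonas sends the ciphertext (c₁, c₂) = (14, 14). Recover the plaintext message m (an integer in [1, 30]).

Shared mask s = c₁^a mod q = 14^5 mod 31.
14^1 ≡ 14 (mod 31)
14^2 = (14^1)^2 ≡ 14^2 = 196 ≡ 10 (mod 31)
14^4 = (14^2)^2 ≡ 10^2 = 100 ≡ 7 (mod 31)
14^5 = 14^4 · 14^1 ≡ 7 · 14 ≡ 5 (mod 31).
So s = 5; s⁻¹ ≡ 25 (mod 31).
m = c₂ · s⁻¹ mod 31 = 14 · 25 mod 31 = 9.

9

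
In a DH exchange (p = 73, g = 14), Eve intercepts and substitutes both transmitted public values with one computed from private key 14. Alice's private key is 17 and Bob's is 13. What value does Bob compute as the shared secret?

23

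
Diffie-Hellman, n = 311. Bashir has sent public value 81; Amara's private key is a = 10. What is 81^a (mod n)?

Shared key K = 81^10 mod 311.
81^1 ≡ 81 (mod 311)
81^2 = (81^1)^2 ≡ 81^2 = 6561 ≡ 30 (mod 311)
81^4 = (81^2)^2 ≡ 30^2 = 900 ≡ 278 (mod 311)
81^8 = (81^4)^2 ≡ 278^2 = 77284 ≡ 156 (mod 311)
81^10 = 81^8 · 81^2 ≡ 156 · 30 ≡ 15 (mod 311).

15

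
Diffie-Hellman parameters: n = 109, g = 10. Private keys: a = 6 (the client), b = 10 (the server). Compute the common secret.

The client sends A = g^a mod n = 10^6 mod 109.
10^1 ≡ 10 (mod 109)
10^2 = (10^1)^2 ≡ 10^2 = 100 ≡ 100 (mod 109)
10^4 = (10^2)^2 ≡ 100^2 = 10000 ≡ 81 (mod 109)
10^6 = 10^4 · 10^2 ≡ 81 · 100 ≡ 34 (mod 109).
So A = 34. The server then computes K = A^b mod n = 34^10 mod 109.
34^1 ≡ 34 (mod 109)
34^2 = (34^1)^2 ≡ 34^2 = 1156 ≡ 66 (mod 109)
34^4 = (34^2)^2 ≡ 66^2 = 4356 ≡ 105 (mod 109)
34^8 = (34^4)^2 ≡ 105^2 = 11025 ≡ 16 (mod 109)
34^10 = 34^8 · 34^2 ≡ 16 · 66 ≡ 75 (mod 109).

75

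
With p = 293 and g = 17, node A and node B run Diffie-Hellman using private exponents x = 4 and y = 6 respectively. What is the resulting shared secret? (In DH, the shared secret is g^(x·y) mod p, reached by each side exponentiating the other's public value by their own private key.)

36

Node A sends A = g^x mod p = 17^4 mod 293.
17^1 ≡ 17 (mod 293)
17^2 = (17^1)^2 ≡ 17^2 = 289 ≡ 289 (mod 293)
17^4 = (17^2)^2 ≡ 289^2 = 83521 ≡ 16 (mod 293)
So A = 16. Node B then computes K = A^y mod p = 16^6 mod 293.
16^1 ≡ 16 (mod 293)
16^2 = (16^1)^2 ≡ 16^2 = 256 ≡ 256 (mod 293)
16^4 = (16^2)^2 ≡ 256^2 = 65536 ≡ 197 (mod 293)
16^6 = 16^4 · 16^2 ≡ 197 · 256 ≡ 36 (mod 293).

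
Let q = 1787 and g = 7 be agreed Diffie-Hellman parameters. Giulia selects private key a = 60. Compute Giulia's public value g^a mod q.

1485

Public value = 7^60 mod 1787.
7^1 ≡ 7 (mod 1787)
7^2 = (7^1)^2 ≡ 7^2 = 49 ≡ 49 (mod 1787)
7^4 = (7^2)^2 ≡ 49^2 = 2401 ≡ 614 (mod 1787)
7^8 = (7^4)^2 ≡ 614^2 = 376996 ≡ 1726 (mod 1787)
7^16 = (7^8)^2 ≡ 1726^2 = 2979076 ≡ 147 (mod 1787)
7^32 = (7^16)^2 ≡ 147^2 = 21609 ≡ 165 (mod 1787)
7^60 = 7^32 · 7^16 · 7^8 · 7^4 ≡ 165 · 147 · 1726 · 614 ≡ 1485 (mod 1787).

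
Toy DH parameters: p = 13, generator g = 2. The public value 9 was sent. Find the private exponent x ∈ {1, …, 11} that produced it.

8

Try successive powers of 2 modulo 13:
2^1 ≡ 2
2^2 ≡ 4
2^3 ≡ 8
2^4 ≡ 3
2^5 ≡ 6
2^6 ≡ 12
2^7 ≡ 11
2^8 ≡ 9
Found: x = 8.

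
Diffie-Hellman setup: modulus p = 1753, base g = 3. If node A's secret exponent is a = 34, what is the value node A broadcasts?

Public value = 3^34 mod 1753.
3^1 ≡ 3 (mod 1753)
3^2 = (3^1)^2 ≡ 3^2 = 9 ≡ 9 (mod 1753)
3^4 = (3^2)^2 ≡ 9^2 = 81 ≡ 81 (mod 1753)
3^8 = (3^4)^2 ≡ 81^2 = 6561 ≡ 1302 (mod 1753)
3^16 = (3^8)^2 ≡ 1302^2 = 1695204 ≡ 53 (mod 1753)
3^32 = (3^16)^2 ≡ 53^2 = 2809 ≡ 1056 (mod 1753)
3^34 = 3^32 · 3^2 ≡ 1056 · 9 ≡ 739 (mod 1753).

739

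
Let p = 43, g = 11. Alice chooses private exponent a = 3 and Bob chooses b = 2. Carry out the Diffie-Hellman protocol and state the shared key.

4

Alice sends A = g^a mod p = 11^3 mod 43.
11^1 ≡ 11 (mod 43)
11^2 = (11^1)^2 ≡ 11^2 = 121 ≡ 35 (mod 43)
11^3 = 11^2 · 11^1 ≡ 35 · 11 ≡ 41 (mod 43).
So A = 41. Bob then computes K = A^b mod p = 41^2 mod 43.
41^1 ≡ 41 (mod 43)
41^2 = (41^1)^2 ≡ 41^2 = 1681 ≡ 4 (mod 43)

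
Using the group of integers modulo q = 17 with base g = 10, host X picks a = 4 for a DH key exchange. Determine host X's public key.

Public value = 10^4 mod 17.
10^1 ≡ 10 (mod 17)
10^2 = (10^1)^2 ≡ 10^2 = 100 ≡ 15 (mod 17)
10^4 = (10^2)^2 ≡ 15^2 = 225 ≡ 4 (mod 17)

4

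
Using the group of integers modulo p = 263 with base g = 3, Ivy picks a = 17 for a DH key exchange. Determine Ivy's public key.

Public value = 3^17 mod 263.
3^1 ≡ 3 (mod 263)
3^2 = (3^1)^2 ≡ 3^2 = 9 ≡ 9 (mod 263)
3^4 = (3^2)^2 ≡ 9^2 = 81 ≡ 81 (mod 263)
3^8 = (3^4)^2 ≡ 81^2 = 6561 ≡ 249 (mod 263)
3^16 = (3^8)^2 ≡ 249^2 = 62001 ≡ 196 (mod 263)
3^17 = 3^16 · 3^1 ≡ 196 · 3 ≡ 62 (mod 263).

62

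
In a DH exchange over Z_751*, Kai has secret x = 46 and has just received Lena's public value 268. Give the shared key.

Shared key K = 268^46 mod 751.
268^1 ≡ 268 (mod 751)
268^2 = (268^1)^2 ≡ 268^2 = 71824 ≡ 479 (mod 751)
268^4 = (268^2)^2 ≡ 479^2 = 229441 ≡ 386 (mod 751)
268^8 = (268^4)^2 ≡ 386^2 = 148996 ≡ 298 (mod 751)
268^16 = (268^8)^2 ≡ 298^2 = 88804 ≡ 186 (mod 751)
268^32 = (268^16)^2 ≡ 186^2 = 34596 ≡ 50 (mod 751)
268^46 = 268^32 · 268^8 · 268^4 · 268^2 ≡ 50 · 298 · 386 · 479 ≡ 264 (mod 751).

264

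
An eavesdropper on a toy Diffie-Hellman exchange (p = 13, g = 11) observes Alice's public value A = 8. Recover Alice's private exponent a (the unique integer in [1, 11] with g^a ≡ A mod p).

9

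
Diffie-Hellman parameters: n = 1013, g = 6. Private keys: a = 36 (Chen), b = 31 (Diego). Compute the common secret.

Diego sends B = g^b mod n = 6^31 mod 1013.
6^1 ≡ 6 (mod 1013)
6^2 = (6^1)^2 ≡ 6^2 = 36 ≡ 36 (mod 1013)
6^4 = (6^2)^2 ≡ 36^2 = 1296 ≡ 283 (mod 1013)
6^8 = (6^4)^2 ≡ 283^2 = 80089 ≡ 62 (mod 1013)
6^16 = (6^8)^2 ≡ 62^2 = 3844 ≡ 805 (mod 1013)
6^31 = 6^16 · 6^8 · 6^4 · 6^2 · 6^1 ≡ 805 · 62 · 283 · 36 · 6 ≡ 795 (mod 1013).
So B = 795. Chen then computes K = B^a mod n = 795^36 mod 1013.
795^1 ≡ 795 (mod 1013)
795^2 = (795^1)^2 ≡ 795^2 = 632025 ≡ 926 (mod 1013)
795^4 = (795^2)^2 ≡ 926^2 = 857476 ≡ 478 (mod 1013)
795^8 = (795^4)^2 ≡ 478^2 = 228484 ≡ 559 (mod 1013)
795^16 = (795^8)^2 ≡ 559^2 = 312481 ≡ 477 (mod 1013)
795^32 = (795^16)^2 ≡ 477^2 = 227529 ≡ 617 (mod 1013)
795^36 = 795^32 · 795^4 ≡ 617 · 478 ≡ 143 (mod 1013).

143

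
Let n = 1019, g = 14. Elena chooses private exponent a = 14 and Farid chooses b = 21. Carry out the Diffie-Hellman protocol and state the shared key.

Elena sends A = g^a mod n = 14^14 mod 1019.
14^1 ≡ 14 (mod 1019)
14^2 = (14^1)^2 ≡ 14^2 = 196 ≡ 196 (mod 1019)
14^4 = (14^2)^2 ≡ 196^2 = 38416 ≡ 713 (mod 1019)
14^8 = (14^4)^2 ≡ 713^2 = 508369 ≡ 907 (mod 1019)
14^14 = 14^8 · 14^4 · 14^2 ≡ 907 · 713 · 196 ≡ 64 (mod 1019).
So A = 64. Farid then computes K = A^b mod n = 64^21 mod 1019.
64^1 ≡ 64 (mod 1019)
64^2 = (64^1)^2 ≡ 64^2 = 4096 ≡ 20 (mod 1019)
64^4 = (64^2)^2 ≡ 20^2 = 400 ≡ 400 (mod 1019)
64^8 = (64^4)^2 ≡ 400^2 = 160000 ≡ 17 (mod 1019)
64^16 = (64^8)^2 ≡ 17^2 = 289 ≡ 289 (mod 1019)
64^21 = 64^16 · 64^4 · 64^1 ≡ 289 · 400 · 64 ≡ 460 (mod 1019).

460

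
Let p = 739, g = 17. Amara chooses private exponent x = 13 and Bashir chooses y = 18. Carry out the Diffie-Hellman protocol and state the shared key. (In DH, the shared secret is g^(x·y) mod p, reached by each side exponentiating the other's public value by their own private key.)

612

Amara sends A = g^x mod p = 17^13 mod 739.
17^1 ≡ 17 (mod 739)
17^2 = (17^1)^2 ≡ 17^2 = 289 ≡ 289 (mod 739)
17^4 = (17^2)^2 ≡ 289^2 = 83521 ≡ 14 (mod 739)
17^8 = (17^4)^2 ≡ 14^2 = 196 ≡ 196 (mod 739)
17^13 = 17^8 · 17^4 · 17^1 ≡ 196 · 14 · 17 ≡ 91 (mod 739).
So A = 91. Bashir then computes K = A^y mod p = 91^18 mod 739.
91^1 ≡ 91 (mod 739)
91^2 = (91^1)^2 ≡ 91^2 = 8281 ≡ 152 (mod 739)
91^4 = (91^2)^2 ≡ 152^2 = 23104 ≡ 195 (mod 739)
91^8 = (91^4)^2 ≡ 195^2 = 38025 ≡ 336 (mod 739)
91^16 = (91^8)^2 ≡ 336^2 = 112896 ≡ 568 (mod 739)
91^18 = 91^16 · 91^2 ≡ 568 · 152 ≡ 612 (mod 739).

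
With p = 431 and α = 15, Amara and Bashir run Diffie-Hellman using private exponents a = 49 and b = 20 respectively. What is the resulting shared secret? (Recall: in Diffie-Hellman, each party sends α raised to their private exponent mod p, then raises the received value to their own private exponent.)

128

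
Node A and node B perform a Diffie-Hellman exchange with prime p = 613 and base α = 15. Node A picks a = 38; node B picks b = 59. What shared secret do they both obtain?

Node B sends B = α^b mod p = 15^59 mod 613.
15^1 ≡ 15 (mod 613)
15^2 = (15^1)^2 ≡ 15^2 = 225 ≡ 225 (mod 613)
15^4 = (15^2)^2 ≡ 225^2 = 50625 ≡ 359 (mod 613)
15^8 = (15^4)^2 ≡ 359^2 = 128881 ≡ 151 (mod 613)
15^16 = (15^8)^2 ≡ 151^2 = 22801 ≡ 120 (mod 613)
15^32 = (15^16)^2 ≡ 120^2 = 14400 ≡ 301 (mod 613)
15^59 = 15^32 · 15^16 · 15^8 · 15^2 · 15^1 ≡ 301 · 120 · 151 · 225 · 15 ≡ 600 (mod 613).
So B = 600. Node A then computes K = B^a mod p = 600^38 mod 613.
600^1 ≡ 600 (mod 613)
600^2 = (600^1)^2 ≡ 600^2 = 360000 ≡ 169 (mod 613)
600^4 = (600^2)^2 ≡ 169^2 = 28561 ≡ 363 (mod 613)
600^8 = (600^4)^2 ≡ 363^2 = 131769 ≡ 587 (mod 613)
600^16 = (600^8)^2 ≡ 587^2 = 344569 ≡ 63 (mod 613)
600^32 = (600^16)^2 ≡ 63^2 = 3969 ≡ 291 (mod 613)
600^38 = 600^32 · 600^4 · 600^2 ≡ 291 · 363 · 169 ≡ 191 (mod 613).

191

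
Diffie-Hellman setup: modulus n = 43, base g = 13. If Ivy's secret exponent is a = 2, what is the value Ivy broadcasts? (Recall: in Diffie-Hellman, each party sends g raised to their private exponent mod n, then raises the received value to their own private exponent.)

40

Public value = 13^{2} \pmod{43}.
13^1 ≡ 13 (mod 43)
13^2 = (13^1)^2 ≡ 13^2 = 169 ≡ 40 (mod 43)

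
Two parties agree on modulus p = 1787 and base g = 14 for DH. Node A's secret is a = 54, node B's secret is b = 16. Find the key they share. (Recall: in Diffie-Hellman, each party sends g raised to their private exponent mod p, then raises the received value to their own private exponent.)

Node B sends B = g^b mod p = 14^16 mod 1787.
14^1 ≡ 14 (mod 1787)
14^2 = (14^1)^2 ≡ 14^2 = 196 ≡ 196 (mod 1787)
14^4 = (14^2)^2 ≡ 196^2 = 38416 ≡ 889 (mod 1787)
14^8 = (14^4)^2 ≡ 889^2 = 790321 ≡ 467 (mod 1787)
14^16 = (14^8)^2 ≡ 467^2 = 218089 ≡ 75 (mod 1787)
So B = 75. Node A then computes K = B^a mod p = 75^54 mod 1787.
75^1 ≡ 75 (mod 1787)
75^2 = (75^1)^2 ≡ 75^2 = 5625 ≡ 264 (mod 1787)
75^4 = (75^2)^2 ≡ 264^2 = 69696 ≡ 3 (mod 1787)
75^8 = (75^4)^2 ≡ 3^2 = 9 ≡ 9 (mod 1787)
75^16 = (75^8)^2 ≡ 9^2 = 81 ≡ 81 (mod 1787)
75^32 = (75^16)^2 ≡ 81^2 = 6561 ≡ 1200 (mod 1787)
75^54 = 75^32 · 75^16 · 75^4 · 75^2 ≡ 1200 · 81 · 3 · 264 ≡ 227 (mod 1787).

227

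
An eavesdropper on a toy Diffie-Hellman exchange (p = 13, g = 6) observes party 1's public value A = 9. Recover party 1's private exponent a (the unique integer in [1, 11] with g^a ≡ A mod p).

Try successive powers of 6 modulo 13:
6^1 ≡ 6
6^2 ≡ 10
6^3 ≡ 8
6^4 ≡ 9
Found: a = 4.

4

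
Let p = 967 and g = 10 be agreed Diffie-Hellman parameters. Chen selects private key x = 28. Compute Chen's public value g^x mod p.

Public value = 10^28 mod 967.
10^1 ≡ 10 (mod 967)
10^2 = (10^1)^2 ≡ 10^2 = 100 ≡ 100 (mod 967)
10^4 = (10^2)^2 ≡ 100^2 = 10000 ≡ 330 (mod 967)
10^8 = (10^4)^2 ≡ 330^2 = 108900 ≡ 596 (mod 967)
10^16 = (10^8)^2 ≡ 596^2 = 355216 ≡ 327 (mod 967)
10^28 = 10^16 · 10^8 · 10^4 ≡ 327 · 596 · 330 ≡ 157 (mod 967).

157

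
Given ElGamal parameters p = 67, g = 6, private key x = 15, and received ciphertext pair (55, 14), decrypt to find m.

Shared mask s = c₁^x mod p = 55^15 mod 67.
55^1 ≡ 55 (mod 67)
55^2 = (55^1)^2 ≡ 55^2 = 3025 ≡ 10 (mod 67)
55^4 = (55^2)^2 ≡ 10^2 = 100 ≡ 33 (mod 67)
55^8 = (55^4)^2 ≡ 33^2 = 1089 ≡ 17 (mod 67)
55^15 = 55^8 · 55^4 · 55^2 · 55^1 ≡ 17 · 33 · 10 · 55 ≡ 15 (mod 67).
So s = 15; s⁻¹ ≡ 9 (mod 67).
m = c₂ · s⁻¹ mod 67 = 14 · 9 mod 67 = 59.

59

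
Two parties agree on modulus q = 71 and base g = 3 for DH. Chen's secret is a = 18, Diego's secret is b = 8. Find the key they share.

10

Diego sends B = g^b mod q = 3^8 mod 71.
3^1 ≡ 3 (mod 71)
3^2 = (3^1)^2 ≡ 3^2 = 9 ≡ 9 (mod 71)
3^4 = (3^2)^2 ≡ 9^2 = 81 ≡ 10 (mod 71)
3^8 = (3^4)^2 ≡ 10^2 = 100 ≡ 29 (mod 71)
So B = 29. Chen then computes K = B^a mod q = 29^18 mod 71.
29^1 ≡ 29 (mod 71)
29^2 = (29^1)^2 ≡ 29^2 = 841 ≡ 60 (mod 71)
29^4 = (29^2)^2 ≡ 60^2 = 3600 ≡ 50 (mod 71)
29^8 = (29^4)^2 ≡ 50^2 = 2500 ≡ 15 (mod 71)
29^16 = (29^8)^2 ≡ 15^2 = 225 ≡ 12 (mod 71)
29^18 = 29^16 · 29^2 ≡ 12 · 60 ≡ 10 (mod 71).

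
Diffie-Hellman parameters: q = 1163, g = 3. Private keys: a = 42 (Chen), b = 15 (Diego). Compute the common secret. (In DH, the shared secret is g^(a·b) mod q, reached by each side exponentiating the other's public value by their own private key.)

114

Diego sends B = g^b mod q = 3^15 mod 1163.
3^1 ≡ 3 (mod 1163)
3^2 = (3^1)^2 ≡ 3^2 = 9 ≡ 9 (mod 1163)
3^4 = (3^2)^2 ≡ 9^2 = 81 ≡ 81 (mod 1163)
3^8 = (3^4)^2 ≡ 81^2 = 6561 ≡ 746 (mod 1163)
3^15 = 3^8 · 3^4 · 3^2 · 3^1 ≡ 746 · 81 · 9 · 3 ≡ 976 (mod 1163).
So B = 976. Chen then computes K = B^a mod q = 976^42 mod 1163.
976^1 ≡ 976 (mod 1163)
976^2 = (976^1)^2 ≡ 976^2 = 952576 ≡ 79 (mod 1163)
976^4 = (976^2)^2 ≡ 79^2 = 6241 ≡ 426 (mod 1163)
976^8 = (976^4)^2 ≡ 426^2 = 181476 ≡ 48 (mod 1163)
976^16 = (976^8)^2 ≡ 48^2 = 2304 ≡ 1141 (mod 1163)
976^32 = (976^16)^2 ≡ 1141^2 = 1301881 ≡ 484 (mod 1163)
976^42 = 976^32 · 976^8 · 976^2 ≡ 484 · 48 · 79 ≡ 114 (mod 1163).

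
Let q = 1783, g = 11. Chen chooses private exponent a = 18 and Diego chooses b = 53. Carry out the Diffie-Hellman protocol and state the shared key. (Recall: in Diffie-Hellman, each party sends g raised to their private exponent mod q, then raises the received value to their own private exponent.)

717

Diego sends B = g^b mod q = 11^53 mod 1783.
11^1 ≡ 11 (mod 1783)
11^2 = (11^1)^2 ≡ 11^2 = 121 ≡ 121 (mod 1783)
11^4 = (11^2)^2 ≡ 121^2 = 14641 ≡ 377 (mod 1783)
11^8 = (11^4)^2 ≡ 377^2 = 142129 ≡ 1272 (mod 1783)
11^16 = (11^8)^2 ≡ 1272^2 = 1617984 ≡ 803 (mod 1783)
11^32 = (11^16)^2 ≡ 803^2 = 644809 ≡ 1146 (mod 1783)
11^53 = 11^32 · 11^16 · 11^4 · 11^1 ≡ 1146 · 803 · 377 · 11 ≡ 766 (mod 1783).
So B = 766. Chen then computes K = B^a mod q = 766^18 mod 1783.
766^1 ≡ 766 (mod 1783)
766^2 = (766^1)^2 ≡ 766^2 = 586756 ≡ 149 (mod 1783)
766^4 = (766^2)^2 ≡ 149^2 = 22201 ≡ 805 (mod 1783)
766^8 = (766^4)^2 ≡ 805^2 = 648025 ≡ 796 (mod 1783)
766^16 = (766^8)^2 ≡ 796^2 = 633616 ≡ 651 (mod 1783)
766^18 = 766^16 · 766^2 ≡ 651 · 149 ≡ 717 (mod 1783).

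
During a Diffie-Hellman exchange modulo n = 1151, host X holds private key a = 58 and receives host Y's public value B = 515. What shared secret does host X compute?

Shared key K = 515^58 mod 1151.
515^1 ≡ 515 (mod 1151)
515^2 = (515^1)^2 ≡ 515^2 = 265225 ≡ 495 (mod 1151)
515^4 = (515^2)^2 ≡ 495^2 = 245025 ≡ 1013 (mod 1151)
515^8 = (515^4)^2 ≡ 1013^2 = 1026169 ≡ 628 (mod 1151)
515^16 = (515^8)^2 ≡ 628^2 = 394384 ≡ 742 (mod 1151)
515^32 = (515^16)^2 ≡ 742^2 = 550564 ≡ 386 (mod 1151)
515^58 = 515^32 · 515^16 · 515^8 · 515^2 ≡ 386 · 742 · 628 · 495 ≡ 435 (mod 1151).

435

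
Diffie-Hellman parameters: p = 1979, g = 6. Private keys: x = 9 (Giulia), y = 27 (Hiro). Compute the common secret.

Hiro sends B = g^y mod p = 6^27 mod 1979.
6^1 ≡ 6 (mod 1979)
6^2 = (6^1)^2 ≡ 6^2 = 36 ≡ 36 (mod 1979)
6^4 = (6^2)^2 ≡ 36^2 = 1296 ≡ 1296 (mod 1979)
6^8 = (6^4)^2 ≡ 1296^2 = 1679616 ≡ 1424 (mod 1979)
6^16 = (6^8)^2 ≡ 1424^2 = 2027776 ≡ 1280 (mod 1979)
6^27 = 6^16 · 6^8 · 6^2 · 6^1 ≡ 1280 · 1424 · 36 · 6 ≡ 1302 (mod 1979).
So B = 1302. Giulia then computes K = B^x mod p = 1302^9 mod 1979.
1302^1 ≡ 1302 (mod 1979)
1302^2 = (1302^1)^2 ≡ 1302^2 = 1695204 ≡ 1180 (mod 1979)
1302^4 = (1302^2)^2 ≡ 1180^2 = 1392400 ≡ 1163 (mod 1979)
1302^8 = (1302^4)^2 ≡ 1163^2 = 1352569 ≡ 912 (mod 1979)
1302^9 = 1302^8 · 1302^1 ≡ 912 · 1302 ≡ 24 (mod 1979).

24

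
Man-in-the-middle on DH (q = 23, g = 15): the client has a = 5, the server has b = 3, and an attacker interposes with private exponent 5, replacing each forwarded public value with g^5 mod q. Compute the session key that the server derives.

21

The server receives an attacker's public value M = 15^5 mod 23 instead of the honest one.
15^1 ≡ 15 (mod 23)
15^2 = (15^1)^2 ≡ 15^2 = 225 ≡ 18 (mod 23)
15^4 = (15^2)^2 ≡ 18^2 = 324 ≡ 2 (mod 23)
15^5 = 15^4 · 15^1 ≡ 2 · 15 ≡ 7 (mod 23).
So M = 7. The server computes K = M^3 mod 23.
7^1 ≡ 7 (mod 23)
7^2 = (7^1)^2 ≡ 7^2 = 49 ≡ 3 (mod 23)
7^3 = 7^2 · 7^1 ≡ 3 · 7 ≡ 21 (mod 23).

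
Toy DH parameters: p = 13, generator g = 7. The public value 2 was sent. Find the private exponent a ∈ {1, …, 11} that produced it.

Try successive powers of 7 modulo 13:
7^1 ≡ 7
7^2 ≡ 10
7^3 ≡ 5
7^4 ≡ 9
7^5 ≡ 11
7^6 ≡ 12
7^7 ≡ 6
7^8 ≡ 3
7^9 ≡ 8
7^10 ≡ 4
7^11 ≡ 2
Found: a = 11.

11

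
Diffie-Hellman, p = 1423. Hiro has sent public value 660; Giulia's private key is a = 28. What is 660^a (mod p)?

Shared key K = 660^28 mod 1423.
660^1 ≡ 660 (mod 1423)
660^2 = (660^1)^2 ≡ 660^2 = 435600 ≡ 162 (mod 1423)
660^4 = (660^2)^2 ≡ 162^2 = 26244 ≡ 630 (mod 1423)
660^8 = (660^4)^2 ≡ 630^2 = 396900 ≡ 1306 (mod 1423)
660^16 = (660^8)^2 ≡ 1306^2 = 1705636 ≡ 882 (mod 1423)
660^28 = 660^16 · 660^8 · 660^4 ≡ 882 · 1306 · 630 ≡ 381 (mod 1423).

381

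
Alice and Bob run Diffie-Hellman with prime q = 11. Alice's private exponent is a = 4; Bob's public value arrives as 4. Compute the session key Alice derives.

Shared key K = 4^4 mod 11.
4^1 ≡ 4 (mod 11)
4^2 = (4^1)^2 ≡ 4^2 = 16 ≡ 5 (mod 11)
4^4 = (4^2)^2 ≡ 5^2 = 25 ≡ 3 (mod 11)

3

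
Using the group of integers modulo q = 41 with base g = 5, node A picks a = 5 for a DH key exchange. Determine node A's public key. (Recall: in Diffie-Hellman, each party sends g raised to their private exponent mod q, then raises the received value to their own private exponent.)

9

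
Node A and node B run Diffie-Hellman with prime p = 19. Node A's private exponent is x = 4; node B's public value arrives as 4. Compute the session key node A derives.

Shared key K = 4^4 mod 19.
4^1 ≡ 4 (mod 19)
4^2 = (4^1)^2 ≡ 4^2 = 16 ≡ 16 (mod 19)
4^4 = (4^2)^2 ≡ 16^2 = 256 ≡ 9 (mod 19)

9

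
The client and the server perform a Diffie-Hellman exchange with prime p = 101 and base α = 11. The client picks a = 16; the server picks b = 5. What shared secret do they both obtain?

The client sends A = α^a mod p = 11^16 mod 101.
11^1 ≡ 11 (mod 101)
11^2 = (11^1)^2 ≡ 11^2 = 121 ≡ 20 (mod 101)
11^4 = (11^2)^2 ≡ 20^2 = 400 ≡ 97 (mod 101)
11^8 = (11^4)^2 ≡ 97^2 = 9409 ≡ 16 (mod 101)
11^16 = (11^8)^2 ≡ 16^2 = 256 ≡ 54 (mod 101)
So A = 54. The server then computes K = A^b mod p = 54^5 mod 101.
54^1 ≡ 54 (mod 101)
54^2 = (54^1)^2 ≡ 54^2 = 2916 ≡ 88 (mod 101)
54^4 = (54^2)^2 ≡ 88^2 = 7744 ≡ 68 (mod 101)
54^5 = 54^4 · 54^1 ≡ 68 · 54 ≡ 36 (mod 101).

36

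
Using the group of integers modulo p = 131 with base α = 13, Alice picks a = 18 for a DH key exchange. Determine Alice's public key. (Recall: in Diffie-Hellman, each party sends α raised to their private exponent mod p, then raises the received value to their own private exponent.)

65

Public value = 13^18 mod 131.
13^1 ≡ 13 (mod 131)
13^2 = (13^1)^2 ≡ 13^2 = 169 ≡ 38 (mod 131)
13^4 = (13^2)^2 ≡ 38^2 = 1444 ≡ 3 (mod 131)
13^8 = (13^4)^2 ≡ 3^2 = 9 ≡ 9 (mod 131)
13^16 = (13^8)^2 ≡ 9^2 = 81 ≡ 81 (mod 131)
13^18 = 13^16 · 13^2 ≡ 81 · 38 ≡ 65 (mod 131).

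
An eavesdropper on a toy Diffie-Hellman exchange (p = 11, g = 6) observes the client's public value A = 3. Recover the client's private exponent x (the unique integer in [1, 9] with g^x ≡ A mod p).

Try successive powers of 6 modulo 11:
6^1 ≡ 6
6^2 ≡ 3
Found: x = 2.

2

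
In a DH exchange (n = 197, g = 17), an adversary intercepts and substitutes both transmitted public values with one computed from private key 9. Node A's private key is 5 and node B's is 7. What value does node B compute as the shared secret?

87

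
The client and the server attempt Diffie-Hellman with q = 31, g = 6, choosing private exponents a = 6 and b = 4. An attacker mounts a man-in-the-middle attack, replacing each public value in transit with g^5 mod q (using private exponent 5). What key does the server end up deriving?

5

The server receives an attacker's public value M = 6^5 mod 31 instead of the honest one.
6^1 ≡ 6 (mod 31)
6^2 = (6^1)^2 ≡ 6^2 = 36 ≡ 5 (mod 31)
6^4 = (6^2)^2 ≡ 5^2 = 25 ≡ 25 (mod 31)
6^5 = 6^4 · 6^1 ≡ 25 · 6 ≡ 26 (mod 31).
So M = 26. The server computes K = M^4 mod 31.
26^1 ≡ 26 (mod 31)
26^2 = (26^1)^2 ≡ 26^2 = 676 ≡ 25 (mod 31)
26^4 = (26^2)^2 ≡ 25^2 = 625 ≡ 5 (mod 31)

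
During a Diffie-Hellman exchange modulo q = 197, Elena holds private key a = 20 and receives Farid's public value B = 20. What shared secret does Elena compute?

178

Shared key K = 20^20 mod 197.
20^1 ≡ 20 (mod 197)
20^2 = (20^1)^2 ≡ 20^2 = 400 ≡ 6 (mod 197)
20^4 = (20^2)^2 ≡ 6^2 = 36 ≡ 36 (mod 197)
20^8 = (20^4)^2 ≡ 36^2 = 1296 ≡ 114 (mod 197)
20^16 = (20^8)^2 ≡ 114^2 = 12996 ≡ 191 (mod 197)
20^20 = 20^16 · 20^4 ≡ 191 · 36 ≡ 178 (mod 197).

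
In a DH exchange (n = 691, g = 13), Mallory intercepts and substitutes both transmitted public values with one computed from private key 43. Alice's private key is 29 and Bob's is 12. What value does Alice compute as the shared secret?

Alice receives Mallory's public value M = 13^43 mod 691 instead of the honest one.
13^1 ≡ 13 (mod 691)
13^2 = (13^1)^2 ≡ 13^2 = 169 ≡ 169 (mod 691)
13^4 = (13^2)^2 ≡ 169^2 = 28561 ≡ 230 (mod 691)
13^8 = (13^4)^2 ≡ 230^2 = 52900 ≡ 384 (mod 691)
13^16 = (13^8)^2 ≡ 384^2 = 147456 ≡ 273 (mod 691)
13^32 = (13^16)^2 ≡ 273^2 = 74529 ≡ 592 (mod 691)
13^43 = 13^32 · 13^8 · 13^2 · 13^1 ≡ 592 · 384 · 169 · 13 ≡ 18 (mod 691).
So M = 18. Alice computes K = M^29 mod 691.
18^1 ≡ 18 (mod 691)
18^2 = (18^1)^2 ≡ 18^2 = 324 ≡ 324 (mod 691)
18^4 = (18^2)^2 ≡ 324^2 = 104976 ≡ 635 (mod 691)
18^8 = (18^4)^2 ≡ 635^2 = 403225 ≡ 372 (mod 691)
18^16 = (18^8)^2 ≡ 372^2 = 138384 ≡ 184 (mod 691)
18^29 = 18^16 · 18^8 · 18^4 · 18^1 ≡ 184 · 372 · 635 · 18 ≡ 75 (mod 691).

75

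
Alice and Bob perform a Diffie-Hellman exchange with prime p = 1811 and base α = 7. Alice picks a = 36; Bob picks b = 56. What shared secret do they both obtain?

Alice sends A = α^a mod p = 7^36 mod 1811.
7^1 ≡ 7 (mod 1811)
7^2 = (7^1)^2 ≡ 7^2 = 49 ≡ 49 (mod 1811)
7^4 = (7^2)^2 ≡ 49^2 = 2401 ≡ 590 (mod 1811)
7^8 = (7^4)^2 ≡ 590^2 = 348100 ≡ 388 (mod 1811)
7^16 = (7^8)^2 ≡ 388^2 = 150544 ≡ 231 (mod 1811)
7^32 = (7^16)^2 ≡ 231^2 = 53361 ≡ 842 (mod 1811)
7^36 = 7^32 · 7^4 ≡ 842 · 590 ≡ 566 (mod 1811).
So A = 566. Bob then computes K = A^b mod p = 566^56 mod 1811.
566^1 ≡ 566 (mod 1811)
566^2 = (566^1)^2 ≡ 566^2 = 320356 ≡ 1620 (mod 1811)
566^4 = (566^2)^2 ≡ 1620^2 = 2624400 ≡ 261 (mod 1811)
566^8 = (566^4)^2 ≡ 261^2 = 68121 ≡ 1114 (mod 1811)
566^16 = (566^8)^2 ≡ 1114^2 = 1240996 ≡ 461 (mod 1811)
566^32 = (566^16)^2 ≡ 461^2 = 212521 ≡ 634 (mod 1811)
566^56 = 566^32 · 566^16 · 566^8 ≡ 634 · 461 · 1114 ≡ 790 (mod 1811).

790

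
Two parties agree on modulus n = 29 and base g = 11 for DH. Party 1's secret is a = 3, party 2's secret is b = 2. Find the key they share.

Party 1 sends A = g^a mod n = 11^3 mod 29.
11^1 ≡ 11 (mod 29)
11^2 = (11^1)^2 ≡ 11^2 = 121 ≡ 5 (mod 29)
11^3 = 11^2 · 11^1 ≡ 5 · 11 ≡ 26 (mod 29).
So A = 26. Party 2 then computes K = A^b mod n = 26^2 mod 29.
26^1 ≡ 26 (mod 29)
26^2 = (26^1)^2 ≡ 26^2 = 676 ≡ 9 (mod 29)

9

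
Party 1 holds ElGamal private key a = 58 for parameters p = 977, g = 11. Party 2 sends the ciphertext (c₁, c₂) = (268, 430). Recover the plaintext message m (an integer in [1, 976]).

Shared mask s = c₁^a mod p = 268^58 mod 977.
268^1 ≡ 268 (mod 977)
268^2 = (268^1)^2 ≡ 268^2 = 71824 ≡ 503 (mod 977)
268^4 = (268^2)^2 ≡ 503^2 = 253009 ≡ 943 (mod 977)
268^8 = (268^4)^2 ≡ 943^2 = 889249 ≡ 179 (mod 977)
268^16 = (268^8)^2 ≡ 179^2 = 32041 ≡ 777 (mod 977)
268^32 = (268^16)^2 ≡ 777^2 = 603729 ≡ 920 (mod 977)
268^58 = 268^32 · 268^16 · 268^8 · 268^2 ≡ 920 · 777 · 179 · 503 ≡ 255 (mod 977).
So s = 255; s⁻¹ ≡ 659 (mod 977).
m = c₂ · s⁻¹ mod 977 = 430 · 659 mod 977 = 40.

40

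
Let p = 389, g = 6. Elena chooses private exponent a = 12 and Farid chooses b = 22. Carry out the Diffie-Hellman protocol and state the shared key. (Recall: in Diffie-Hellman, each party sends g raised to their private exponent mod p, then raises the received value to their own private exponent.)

Elena sends A = g^a mod p = 6^12 mod 389.
6^1 ≡ 6 (mod 389)
6^2 = (6^1)^2 ≡ 6^2 = 36 ≡ 36 (mod 389)
6^4 = (6^2)^2 ≡ 36^2 = 1296 ≡ 129 (mod 389)
6^8 = (6^4)^2 ≡ 129^2 = 16641 ≡ 303 (mod 389)
6^12 = 6^8 · 6^4 ≡ 303 · 129 ≡ 187 (mod 389).
So A = 187. Farid then computes K = A^b mod p = 187^22 mod 389.
187^1 ≡ 187 (mod 389)
187^2 = (187^1)^2 ≡ 187^2 = 34969 ≡ 348 (mod 389)
187^4 = (187^2)^2 ≡ 348^2 = 121104 ≡ 125 (mod 389)
187^8 = (187^4)^2 ≡ 125^2 = 15625 ≡ 65 (mod 389)
187^16 = (187^8)^2 ≡ 65^2 = 4225 ≡ 335 (mod 389)
187^22 = 187^16 · 187^4 · 187^2 ≡ 335 · 125 · 348 ≡ 171 (mod 389).

171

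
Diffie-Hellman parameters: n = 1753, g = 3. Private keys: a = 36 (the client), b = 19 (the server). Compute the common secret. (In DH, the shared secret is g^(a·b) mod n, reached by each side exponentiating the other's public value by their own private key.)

588

The server sends B = g^b mod n = 3^19 mod 1753.
3^1 ≡ 3 (mod 1753)
3^2 = (3^1)^2 ≡ 3^2 = 9 ≡ 9 (mod 1753)
3^4 = (3^2)^2 ≡ 9^2 = 81 ≡ 81 (mod 1753)
3^8 = (3^4)^2 ≡ 81^2 = 6561 ≡ 1302 (mod 1753)
3^16 = (3^8)^2 ≡ 1302^2 = 1695204 ≡ 53 (mod 1753)
3^19 = 3^16 · 3^2 · 3^1 ≡ 53 · 9 · 3 ≡ 1431 (mod 1753).
So B = 1431. The client then computes K = B^a mod n = 1431^36 mod 1753.
1431^1 ≡ 1431 (mod 1753)
1431^2 = (1431^1)^2 ≡ 1431^2 = 2047761 ≡ 257 (mod 1753)
1431^4 = (1431^2)^2 ≡ 257^2 = 66049 ≡ 1188 (mod 1753)
1431^8 = (1431^4)^2 ≡ 1188^2 = 1411344 ≡ 179 (mod 1753)
1431^16 = (1431^8)^2 ≡ 179^2 = 32041 ≡ 487 (mod 1753)
1431^32 = (1431^16)^2 ≡ 487^2 = 237169 ≡ 514 (mod 1753)
1431^36 = 1431^32 · 1431^4 ≡ 514 · 1188 ≡ 588 (mod 1753).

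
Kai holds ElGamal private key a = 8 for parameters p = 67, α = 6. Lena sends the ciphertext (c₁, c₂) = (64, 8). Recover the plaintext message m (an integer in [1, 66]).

Shared mask s = c₁^a mod p = 64^8 mod 67.
64^1 ≡ 64 (mod 67)
64^2 = (64^1)^2 ≡ 64^2 = 4096 ≡ 9 (mod 67)
64^4 = (64^2)^2 ≡ 9^2 = 81 ≡ 14 (mod 67)
64^8 = (64^4)^2 ≡ 14^2 = 196 ≡ 62 (mod 67)
So s = 62; s⁻¹ ≡ 40 (mod 67).
m = c₂ · s⁻¹ mod 67 = 8 · 40 mod 67 = 52.

52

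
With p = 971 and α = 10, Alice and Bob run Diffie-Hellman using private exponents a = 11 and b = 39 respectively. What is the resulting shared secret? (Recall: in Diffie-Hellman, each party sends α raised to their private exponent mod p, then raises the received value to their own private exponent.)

764

Alice sends A = α^a mod p = 10^11 mod 971.
10^1 ≡ 10 (mod 971)
10^2 = (10^1)^2 ≡ 10^2 = 100 ≡ 100 (mod 971)
10^4 = (10^2)^2 ≡ 100^2 = 10000 ≡ 290 (mod 971)
10^8 = (10^4)^2 ≡ 290^2 = 84100 ≡ 594 (mod 971)
10^11 = 10^8 · 10^2 · 10^1 ≡ 594 · 100 · 10 ≡ 719 (mod 971).
So A = 719. Bob then computes K = A^b mod p = 719^39 mod 971.
719^1 ≡ 719 (mod 971)
719^2 = (719^1)^2 ≡ 719^2 = 516961 ≡ 389 (mod 971)
719^4 = (719^2)^2 ≡ 389^2 = 151321 ≡ 816 (mod 971)
719^8 = (719^4)^2 ≡ 816^2 = 665856 ≡ 721 (mod 971)
719^16 = (719^8)^2 ≡ 721^2 = 519841 ≡ 356 (mod 971)
719^32 = (719^16)^2 ≡ 356^2 = 126736 ≡ 506 (mod 971)
719^39 = 719^32 · 719^4 · 719^2 · 719^1 ≡ 506 · 816 · 389 · 719 ≡ 764 (mod 971).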